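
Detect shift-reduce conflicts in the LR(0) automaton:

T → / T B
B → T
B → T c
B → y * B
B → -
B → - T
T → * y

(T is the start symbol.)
Augment with T' → T and build the canonical LR(0) collection (I0 = CLOSURE({[T' → . T]}), then GOTO on every symbol after a dot until no new states appear). It has 14 states:
  I0: { [T → . * y], [T → . / T B], [T' → . T] }  — shift
  I1: { [T → * . y] }  — shift
  I2: { [T → . * y], [T → . / T B], [T → / . T B] }  — shift
  I3: { [T' → T .] }  — accept
  I4: { [B → . - T], [B → . -], [B → . T c], [B → . T], [B → . y * B], [T → . * y], [T → . / T B], [T → / T . B] }  — shift
  I5: { [B → - . T], [B → - .], [T → . * y], [T → . / T B] }  — shift, reduce
  I6: { [T → / T B .] }  — reduce
  I7: { [B → T . c], [B → T .] }  — shift, reduce
  I8: { [B → y . * B] }  — shift
  I9: { [B → . - T], [B → . -], [B → . T c], [B → . T], [B → . y * B], [B → y * . B], [T → . * y], [T → . / T B] }  — shift
  I10: { [B → y * B .] }  — reduce
  I11: { [B → T c .] }  — reduce
  I12: { [B → - T .] }  — reduce
  I13: { [T → * y .] }  — reduce

I5 contains reduce item [B → - .] and shift items [T → . * y], [T → . / T B] — shift-reduce conflict.
I7 contains reduce item [B → T .] and shift item [B → T . c] — shift-reduce conflict.

Answer: Yes — I5: [B → - .] vs [T → . * y]; I7: [B → T .] vs [B → T . c]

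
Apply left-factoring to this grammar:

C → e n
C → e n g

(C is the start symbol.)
Left-factoring transforms A → αβ₁ | αβ₂ into A → αA' and A' → β₁ | β₂
(α is the longest common prefix among the alternatives). Repeat until
no nonterminal has two alternatives with a common prefix.

Round 1: C has alternatives sharing prefix 'e n'. Introduce C': C → e n C'
  Add: C' → ε
  Add: C' → g

No remaining common prefixes — done.

Resulting grammar:
C → e n C'
C' → ε
C' → g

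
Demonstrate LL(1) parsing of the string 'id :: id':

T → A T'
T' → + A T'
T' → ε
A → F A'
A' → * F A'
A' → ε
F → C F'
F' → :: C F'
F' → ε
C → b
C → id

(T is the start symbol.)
LL(1) parsing maintains a stack (initially the start symbol over $) and the input. At each step: if the stack top is a terminal, match it against the current input token; if it is a non-terminal N, replace it with the RHS of M[N, lookahead] (the unique production whose predict set contains the lookahead).

Stack is shown with the top on the left.

Stack            Input       Action
-----------------------------------
T $              id :: id $  output T → A T'
A T' $           id :: id $  output A → F A'
F A' T' $        id :: id $  output F → C F'
C F' A' T' $     id :: id $  output C → id
id F' A' T' $    id :: id $  match 'id'
F' A' T' $       :: id $     output F' → :: C F'
:: C F' A' T' $  :: id $     match '::'
C F' A' T' $     id $        output C → id
id F' A' T' $    id $        match 'id'
F' A' T' $       $           output F' → ε
A' T' $          $           output A' → ε
T' $             $           output T' → ε
$                $           accept

The string is accepted.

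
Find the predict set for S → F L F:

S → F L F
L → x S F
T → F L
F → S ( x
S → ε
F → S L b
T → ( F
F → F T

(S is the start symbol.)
{ '(', 'x' }

PREDICT(S → F L F) = (FIRST(RHS) \ {ε}) ∪ (FOLLOW(S) if ε ∈ FIRST(RHS), i.e. RHS ⇒* ε)
FIRST(F) = { '(', 'x' }
FIRST(F L F) = { '(', 'x' }
ε ∉ FIRST(F L F), so FOLLOW(S) is not added.
PREDICT(S → F L F) = { '(', 'x' }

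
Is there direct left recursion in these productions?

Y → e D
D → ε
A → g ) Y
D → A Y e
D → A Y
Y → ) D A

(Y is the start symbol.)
No direct left recursion

Direct left recursion occurs when N → N α for some non-terminal N (the right-hand side begins with the left-hand side itself).

Y → e D: starts with e
D → ε: starts with ε
A → g ) Y: starts with g
D → A Y e: starts with A
D → A Y: starts with A
Y → ) D A: starts with ')'

No direct left recursion found.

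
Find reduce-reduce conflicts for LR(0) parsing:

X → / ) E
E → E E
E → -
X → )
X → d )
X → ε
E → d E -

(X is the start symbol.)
Augment with X' → X and build the canonical LR(0) collection (I0 = CLOSURE({[X' → . X]}), then GOTO on every symbol after a dot until no new states appear). It has 13 states:
  I0: { [X → . )], [X → . / ) E], [X → . d )], [X → .], [X' → . X] }  — shift, reduce
  I1: { [X → ) .] }  — reduce
  I2: { [X → / . ) E] }  — shift
  I3: { [X' → X .] }  — accept
  I4: { [X → d . )] }  — shift
  I5: { [X → d ) .] }  — reduce
  I6: { [E → . -], [E → . E E], [E → . d E -], [X → / ) . E] }  — shift
  I7: { [E → - .] }  — reduce
  I8: { [E → . -], [E → . E E], [E → . d E -], [E → E . E], [X → / ) E .] }  — shift, reduce
  I9: { [E → . -], [E → . E E], [E → . d E -], [E → d . E -] }  — shift
  I10: { [E → . -], [E → . E E], [E → . d E -], [E → E . E], [E → d E . -] }  — shift
  I11: { [E → - .], [E → d E - .] }  — 2 reduces
  I12: { [E → . -], [E → . E E], [E → . d E -], [E → E . E], [E → E E .] }  — shift, reduce

I11 contains complete items [E → - .], [E → d E - .] — reduce-reduce conflict.

Answer: Yes — I11: [E → - .] vs [E → d E - .]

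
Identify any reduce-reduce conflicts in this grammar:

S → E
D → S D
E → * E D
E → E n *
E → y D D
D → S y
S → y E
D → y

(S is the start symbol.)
Augment with S' → S and build the canonical LR(0) collection (I0 = CLOSURE({[S' → . S]}), then GOTO on every symbol after a dot until no new states appear). It has 17 states:
  I0: { [E → . * E D], [E → . E n *], [E → . y D D], [S → . E], [S → . y E], [S' → . S] }  — shift
  I1: { [E → * . E D], [E → . * E D], [E → . E n *], [E → . y D D] }  — shift
  I2: { [E → E . n *], [S → E .] }  — shift, reduce
  I3: { [S' → S .] }  — accept
  I4: { [D → . S D], [D → . S y], [D → . y], [E → . * E D], [E → . E n *], [E → . y D D], [E → y . D D], [S → . E], [S → . y E], [S → y . E] }  — shift
  I5: { [D → . S D], [D → . S y], [D → . y], [E → . * E D], [E → . E n *], [E → . y D D], [E → y D . D], [S → . E], [S → . y E] }  — shift
  I6: { [E → E . n *], [S → E .], [S → y E .] }  — shift, 2 reduces
  I7: { [D → . S D], [D → . S y], [D → . y], [D → S . D], [D → S . y], [E → . * E D], [E → . E n *], [E → . y D D], [S → . E], [S → . y E] }  — shift
  I8: { [D → . S D], [D → . S y], [D → . y], [D → y .], [E → . * E D], [E → . E n *], [E → . y D D], [E → y . D D], [S → . E], [S → . y E], [S → y . E] }  — shift, reduce
  I9: { [D → S D .] }  — reduce
  I10: { [D → . S D], [D → . S y], [D → . y], [D → S y .], [D → y .], [E → . * E D], [E → . E n *], [E → . y D D], [E → y . D D], [S → . E], [S → . y E], [S → y . E] }  — shift, 2 reduces
  I11: { [E → E n . *] }  — shift
  I12: { [E → E n * .] }  — reduce
  I13: { [E → y D D .] }  — reduce
  I14: { [D → . S D], [D → . S y], [D → . y], [E → * E . D], [E → . * E D], [E → . E n *], [E → . y D D], [E → E . n *], [S → . E], [S → . y E] }  — shift
  I15: { [D → . S D], [D → . S y], [D → . y], [E → . * E D], [E → . E n *], [E → . y D D], [E → y . D D], [S → . E], [S → . y E] }  — shift
  I16: { [E → * E D .] }  — reduce

I6 contains complete items [S → E .], [S → y E .] — reduce-reduce conflict.
I10 contains complete items [D → S y .], [D → y .] — reduce-reduce conflict.

Answer: Yes — I6: [S → E .] vs [S → y E .]; I10: [D → S y .] vs [D → y .]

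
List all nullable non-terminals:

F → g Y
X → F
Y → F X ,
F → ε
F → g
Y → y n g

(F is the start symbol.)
A non-terminal is nullable if it can derive ε (the empty string): either it has an ε-production, or it has a production whose right-hand side consists entirely of nullable non-terminals.

ε-productions: F → ε
So F is immediately nullable.
X → F: every symbol on the right is nullable, so X is nullable too.
No further non-terminal can be added: every production for the remaining non-terminals contains a terminal or a non-nullable non-terminal.
Nullable = { 'F', 'X' }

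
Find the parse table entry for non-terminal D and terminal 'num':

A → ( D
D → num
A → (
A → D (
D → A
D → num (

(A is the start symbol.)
To find M[D, 'num'], we find productions for D where 'num' is in the predict set (PREDICT(N → α) = (FIRST(α) \ {ε}) ∪ (FOLLOW(N) if α ⇒* ε)).

Relevant sets:
  FIRST(A) = { '(', 'num' }

D → num: PREDICT = { 'num' }
  'num' is in predict set, so this production goes in M[D, 'num']
D → A: PREDICT = { '(', 'num' }
  'num' is in predict set, so this production goes in M[D, 'num']
D → num (: PREDICT = { 'num' }
  'num' is in predict set, so this production goes in M[D, 'num']

M[D, 'num'] = D → num, D → A, D → num (  (a multiply-defined cell — the grammar is not LL(1))

Answer: D → num, D → A, D → num (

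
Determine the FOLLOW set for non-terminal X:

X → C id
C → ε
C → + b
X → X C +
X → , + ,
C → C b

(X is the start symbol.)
To compute FOLLOW(X), find every occurrence of X on a right-hand side N → α X β: add FIRST(β) \ {ε}, and if β is empty or nullable also add FOLLOW(N). Iterate to a fixed point.

X is the start symbol, so $ ∈ FOLLOW(X).
In X → X C +: X is followed by C '+', add FIRST(C '+') \ {ε} = { '+', 'b' }

Taking the union: FOLLOW(X) = { $, '+', 'b' }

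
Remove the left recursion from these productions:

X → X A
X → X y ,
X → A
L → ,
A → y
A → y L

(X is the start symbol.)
X → A X'
X' → A X'
X' → y , X'
X' → ε
L → ,
A → y
A → y L

X is directly left-recursive. The standard transformation for
  A → A α₁ | ... | A α_m | β₁ | ... | β_n
is
  A  → β₁ A' | ... | β_n A'
  A' → α₁ A' | ... | α_m A' | ε

X → A becomes X → A X'
X → X A becomes X' → A X'
X → X y , becomes X' → y , X'
Add X' → ε

Productions for other non-terminals are unchanged:
  L → ,
  A → y
  A → y L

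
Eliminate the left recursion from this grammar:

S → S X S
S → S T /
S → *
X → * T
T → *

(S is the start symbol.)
S is directly left-recursive. The standard transformation for
  A → A α₁ | ... | A α_m | β₁ | ... | β_n
is
  A  → β₁ A' | ... | β_n A'
  A' → α₁ A' | ... | α_m A' | ε

S → * becomes S → * S'
S → S X S becomes S' → X S S'
S → S T / becomes S' → T / S'
Add S' → ε

Productions for other non-terminals are unchanged:
  X → * T
  T → *

Resulting grammar:
S → * S'
S' → X S S'
S' → T / S'
S' → ε
X → * T
T → *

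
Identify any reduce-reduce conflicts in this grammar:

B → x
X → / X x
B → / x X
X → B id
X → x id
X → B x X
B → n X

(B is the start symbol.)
Augment with B' → B and build the canonical LR(0) collection (I0 = CLOSURE({[B' → . B]}), then GOTO on every symbol after a dot until no new states appear). It has 18 states:
  I0: { [B → . / x X], [B → . n X], [B → . x], [B' → . B] }  — shift
  I1: { [B → / . x X] }  — shift
  I2: { [B' → B .] }  — accept
  I3: { [B → . / x X], [B → . n X], [B → . x], [B → n . X], [X → . / X x], [X → . B id], [X → . B x X], [X → . x id] }  — shift
  I4: { [B → x .] }  — reduce
  I5: { [B → . / x X], [B → . n X], [B → . x], [B → / . x X], [X → . / X x], [X → . B id], [X → . B x X], [X → . x id], [X → / . X x] }  — shift
  I6: { [X → B . id], [X → B . x X] }  — shift
  I7: { [B → n X .] }  — reduce
  I8: { [B → x .], [X → x . id] }  — shift, reduce
  I9: { [X → x id .] }  — reduce
  I10: { [X → B id .] }  — reduce
  I11: { [B → . / x X], [B → . n X], [B → . x], [X → . / X x], [X → . B id], [X → . B x X], [X → . x id], [X → B x . X] }  — shift
  I12: { [X → B x X .] }  — reduce
  I13: { [X → / X . x] }  — shift
  I14: { [B → . / x X], [B → . n X], [B → . x], [B → / x . X], [B → x .], [X → . / X x], [X → . B id], [X → . B x X], [X → . x id], [X → x . id] }  — shift, reduce
  I15: { [B → / x X .] }  — reduce
  I16: { [X → / X x .] }  — reduce
  I17: { [B → . / x X], [B → . n X], [B → . x], [B → / x . X], [X → . / X x], [X → . B id], [X → . B x X], [X → . x id] }  — shift

No state contains more than one complete item.

Answer: No reduce-reduce conflicts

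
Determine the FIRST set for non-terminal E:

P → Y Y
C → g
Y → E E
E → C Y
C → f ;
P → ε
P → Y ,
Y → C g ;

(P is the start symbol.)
{ 'f', 'g' }

To compute FIRST(E), examine every production with E on the left-hand side, reading each right-hand side left to right until a non-nullable symbol is reached.

FIRST sets of the other non-terminals involved (by the same procedure, iterated to a fixed point):
  FIRST(C) = { 'f', 'g' }

From E → C Y:
  - C is a non-terminal: add FIRST(C) \ {ε} = { 'f', 'g' }
    C is not nullable, so stop

Collecting: FIRST(E) = { 'f', 'g' }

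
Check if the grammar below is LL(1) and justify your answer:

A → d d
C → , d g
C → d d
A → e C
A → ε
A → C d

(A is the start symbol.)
A grammar is LL(1) if for each non-terminal N with multiple productions, the predict sets of those productions are pairwise disjoint, where PREDICT(N → α) = (FIRST(α) \ {ε}) ∪ (FOLLOW(N) if α ⇒* ε).

Relevant sets:
  FIRST(C) = { ',', 'd' }
  FOLLOW(A) = { $ }

For A:
  PREDICT(A → d d) = { 'd' }
  PREDICT(A → e C) = { 'e' }
  PREDICT(A → ε) = { $ }
  PREDICT(A → C d) = { ',', 'd' }
For C:
  PREDICT(C → ',' d g) = { ',' }
  PREDICT(C → d d) = { 'd' }

Conflict found: Predict set conflict for A: { 'd' }
The grammar is NOT LL(1).

Answer: No. Predict set conflict for A: { 'd' }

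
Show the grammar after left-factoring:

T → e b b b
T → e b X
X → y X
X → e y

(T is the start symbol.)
T → e b T'
T' → b b
T' → X
X → y X
X → e y

Left-factoring transforms A → αβ₁ | αβ₂ into A → αA' and A' → β₁ | β₂
(α is the longest common prefix among the alternatives). Repeat until
no nonterminal has two alternatives with a common prefix.

Round 1: T has alternatives sharing prefix 'e b'. Introduce T': T → e b T'
  Add: T' → b b
  Add: T' → X

No remaining common prefixes — done.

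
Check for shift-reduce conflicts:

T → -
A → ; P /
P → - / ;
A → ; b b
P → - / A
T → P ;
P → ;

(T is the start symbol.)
Augment with T' → T and build the canonical LR(0) collection (I0 = CLOSURE({[T' → . T]}), then GOTO on every symbol after a dot until no new states appear). It has 14 states:
  I0: { [P → . - / ;], [P → . - / A], [P → . ;], [T → . -], [T → . P ;], [T' → . T] }  — shift
  I1: { [P → - . / ;], [P → - . / A], [T → - .] }  — shift, reduce
  I2: { [P → ; .] }  — reduce
  I3: { [T → P . ;] }  — shift
  I4: { [T' → T .] }  — accept
  I5: { [T → P ; .] }  — reduce
  I6: { [A → . ; P /], [A → . ; b b], [P → - / . ;], [P → - / . A] }  — shift
  I7: { [A → ; . P /], [A → ; . b b], [P → - / ; .], [P → . - / ;], [P → . - / A], [P → . ;] }  — shift, reduce
  I8: { [P → - / A .] }  — reduce
  I9: { [P → - . / ;], [P → - . / A] }  — shift
  I10: { [A → ; P . /] }  — shift
  I11: { [A → ; b . b] }  — shift
  I12: { [A → ; b b .] }  — reduce
  I13: { [A → ; P / .] }  — reduce

I1 contains reduce item [T → - .] and shift items [P → - . / ;], [P → - . / A] — shift-reduce conflict.
I7 contains reduce item [P → - / ; .] and shift items [A → ; . b b], [P → . - / ;], [P → . - / A], [P → . ;] — shift-reduce conflict.

Answer: Yes — I1: [T → - .] vs [P → - . / ;]; I7: [P → - / ; .] vs [A → ; . b b]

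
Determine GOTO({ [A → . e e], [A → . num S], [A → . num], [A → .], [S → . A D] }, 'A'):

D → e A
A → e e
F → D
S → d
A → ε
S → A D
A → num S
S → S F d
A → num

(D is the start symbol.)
GOTO(I, 'A') = CLOSURE({ [A → αX.β] : [A → α.Xβ] ∈ I, X = 'A' })

Items with dot before 'A', with the dot advanced:
  [S → . A D] → [S → A . D]
Closure of the advanced items:
  [S → A . D] has the dot before D: add [D → . e A]

GOTO = { [D → . e A], [S → A . D] }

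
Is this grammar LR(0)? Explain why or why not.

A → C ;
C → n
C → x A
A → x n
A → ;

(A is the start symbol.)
No. Reduce-reduce conflict: [A → x n .] and [C → n .]

A grammar is LR(0) if no state in the canonical LR(0) collection has:
  - both a shift item (dot before a terminal) and a complete item (shift-reduce conflict), or
  - two or more complete items (reduce-reduce conflict; the accept item [A' → A .] counts as a complete item here).

Augment with A' → A and build the canonical LR(0) collection (I0 = CLOSURE({[A' → . A]}), then GOTO on every symbol after a dot until no new states appear). It has 9 states:
  I0: { [A → . ;], [A → . C ;], [A → . x n], [A' → . A], [C → . n], [C → . x A] }  — shift
  I1: { [A → ; .] }  — reduce
  I2: { [A' → A .] }  — accept
  I3: { [A → C . ;] }  — shift
  I4: { [C → n .] }  — reduce
  I5: { [A → . ;], [A → . C ;], [A → . x n], [A → x . n], [C → . n], [C → . x A], [C → x . A] }  — shift
  I6: { [C → x A .] }  — reduce
  I7: { [A → x n .], [C → n .] }  — 2 reduces
  I8: { [A → C ; .] }  — reduce

Conflict in state I7:
  Reduce-reduce conflict: [A → x n .] and [C → n .]
So the grammar is NOT LR(0).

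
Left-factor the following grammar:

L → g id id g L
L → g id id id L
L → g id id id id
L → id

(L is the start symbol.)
Left-factoring transforms A → αβ₁ | αβ₂ into A → αA' and A' → β₁ | β₂
(α is the longest common prefix among the alternatives). Repeat until
no nonterminal has two alternatives with a common prefix.

Round 1: L has alternatives sharing prefix 'g id id'. Introduce L': L → g id id L'
  Add: L' → g L
  Add: L' → id L
  Add: L' → id id

Round 2: L' has alternatives sharing prefix 'id'. Introduce L'': L' → id L''
  Add: L'' → L
  Add: L'' → id

No remaining common prefixes — done.

Resulting grammar:
L → g id id L'
L' → g L
L' → id L''
L'' → L
L'' → id
L → id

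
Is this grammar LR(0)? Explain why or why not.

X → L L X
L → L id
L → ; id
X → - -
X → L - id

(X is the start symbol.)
Yes, the grammar is LR(0)

Augment with X' → X and build the canonical LR(0) collection (I0 = CLOSURE({[X' → . X]}), then GOTO on every symbol after a dot until no new states appear). It has 12 states:
  I0: { [L → . ; id], [L → . L id], [X → . - -], [X → . L - id], [X → . L L X], [X' → . X] }  — shift
  I1: { [X → - . -] }  — shift
  I2: { [L → ; . id] }  — shift
  I3: { [L → . ; id], [L → . L id], [L → L . id], [X → L . - id], [X → L . L X] }  — shift
  I4: { [X' → X .] }  — accept
  I5: { [X → L - . id] }  — shift
  I6: { [L → . ; id], [L → . L id], [L → L . id], [X → . - -], [X → . L - id], [X → . L L X], [X → L L . X] }  — shift
  I7: { [L → L id .] }  — reduce
  I8: { [X → L L X .] }  — reduce
  I9: { [X → L - id .] }  — reduce
  I10: { [L → ; id .] }  — reduce
  I11: { [X → - - .] }  — reduce

Every state is either a pure shift/goto state or contains exactly one complete item and nothing to shift — no conflicts. The grammar is LR(0).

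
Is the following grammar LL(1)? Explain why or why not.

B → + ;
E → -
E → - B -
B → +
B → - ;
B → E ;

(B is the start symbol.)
Relevant sets:
  FIRST(E) = { '-' }

For B:
  PREDICT(B → '+' ';') = { '+' }
  PREDICT(B → '+') = { '+' }
  PREDICT(B → '-' ';') = { '-' }
  PREDICT(B → E ';') = { '-' }
For E:
  PREDICT(E → '-') = { '-' }
  PREDICT(E → '-' B '-') = { '-' }

Conflict found: Predict set conflict for B: { '+' }
The grammar is NOT LL(1).

Answer: No. Predict set conflict for B: { '+' }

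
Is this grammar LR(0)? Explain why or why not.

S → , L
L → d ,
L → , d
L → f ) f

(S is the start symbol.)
Augment with S' → S and build the canonical LR(0) collection (I0 = CLOSURE({[S' → . S]}), then GOTO on every symbol after a dot until no new states appear). It has 11 states:
  I0: { [S → . , L], [S' → . S] }  — shift
  I1: { [L → . , d], [L → . d ,], [L → . f ) f], [S → , . L] }  — shift
  I2: { [S' → S .] }  — accept
  I3: { [L → , . d] }  — shift
  I4: { [S → , L .] }  — reduce
  I5: { [L → d . ,] }  — shift
  I6: { [L → f . ) f] }  — shift
  I7: { [L → f ) . f] }  — shift
  I8: { [L → f ) f .] }  — reduce
  I9: { [L → d , .] }  — reduce
  I10: { [L → , d .] }  — reduce

Every state is either a pure shift/goto state or contains exactly one complete item and nothing to shift — no conflicts. The grammar is LR(0).

Answer: Yes, the grammar is LR(0)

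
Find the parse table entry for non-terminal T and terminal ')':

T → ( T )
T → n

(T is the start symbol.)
To find M[T, ')'], we find productions for T where ')' is in the predict set (PREDICT(N → α) = (FIRST(α) \ {ε}) ∪ (FOLLOW(N) if α ⇒* ε)).

T → ( T ): PREDICT = { '(' }
T → n: PREDICT = { 'n' }

M[T, ')'] is empty (no production applies)

Answer: Empty (error entry)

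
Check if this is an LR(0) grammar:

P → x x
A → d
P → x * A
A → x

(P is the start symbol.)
Augment with P' → P and build the canonical LR(0) collection (I0 = CLOSURE({[P' → . P]}), then GOTO on every symbol after a dot until no new states appear). It has 8 states:
  I0: { [P → . x * A], [P → . x x], [P' → . P] }  — shift
  I1: { [P' → P .] }  — accept
  I2: { [P → x . * A], [P → x . x] }  — shift
  I3: { [A → . d], [A → . x], [P → x * . A] }  — shift
  I4: { [P → x x .] }  — reduce
  I5: { [P → x * A .] }  — reduce
  I6: { [A → d .] }  — reduce
  I7: { [A → x .] }  — reduce

Every state is either a pure shift/goto state or contains exactly one complete item and nothing to shift — no conflicts. The grammar is LR(0).

Answer: Yes, the grammar is LR(0)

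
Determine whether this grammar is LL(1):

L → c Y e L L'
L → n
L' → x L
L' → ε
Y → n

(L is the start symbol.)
No. Predict set conflict for L': { 'x' }

A grammar is LL(1) if for each non-terminal N with multiple productions, the predict sets of those productions are pairwise disjoint, where PREDICT(N → α) = (FIRST(α) \ {ε}) ∪ (FOLLOW(N) if α ⇒* ε).

Relevant sets:
  FOLLOW(L') = { $, 'x' }

For L:
  PREDICT(L → c Y e L L') = { 'c' }
  PREDICT(L → n) = { 'n' }
For L':
  PREDICT(L' → x L) = { 'x' }
  PREDICT(L' → ε) = { $, 'x' }
Y has a single production, so nothing to check there.

Conflict found: Predict set conflict for L': { 'x' }
The grammar is NOT LL(1).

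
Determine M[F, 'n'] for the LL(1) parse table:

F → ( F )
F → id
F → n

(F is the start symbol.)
F → n

To find M[F, 'n'], we find productions for F where 'n' is in the predict set (PREDICT(N → α) = (FIRST(α) \ {ε}) ∪ (FOLLOW(N) if α ⇒* ε)).

F → ( F ): PREDICT = { '(' }
F → id: PREDICT = { 'id' }
F → n: PREDICT = { 'n' }
  'n' is in predict set, so this production goes in M[F, 'n']

M[F, 'n'] = F → n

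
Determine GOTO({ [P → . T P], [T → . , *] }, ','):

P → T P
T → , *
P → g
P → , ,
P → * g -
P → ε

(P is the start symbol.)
GOTO(I, ',') = CLOSURE({ [A → αX.β] : [A → α.Xβ] ∈ I, X = ',' })

Items with dot before ',', with the dot advanced:
  [T → . , *] → [T → , . *]
Closure adds nothing (no advanced item has the dot before a non-terminal).

GOTO = { [T → , . *] }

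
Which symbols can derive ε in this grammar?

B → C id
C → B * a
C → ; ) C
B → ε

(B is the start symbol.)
{ 'B' }

ε-productions: B → ε
So B is immediately nullable.
No further non-terminal can be added: every production for the remaining non-terminals contains a terminal or a non-nullable non-terminal.
Nullable = { 'B' }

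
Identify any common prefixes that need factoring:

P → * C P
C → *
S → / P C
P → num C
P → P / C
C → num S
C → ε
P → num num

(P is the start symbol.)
Yes, P has productions with common prefix 'num'

Left-factoring is needed when two productions for the same non-terminal
share a common prefix on the right-hand side.

Productions for P:
  P → * C P
  P → num C
  P → P / C
  P → num num
Productions for C:
  C → *
  C → num S
  C → ε

Found common prefix 'num' in productions for P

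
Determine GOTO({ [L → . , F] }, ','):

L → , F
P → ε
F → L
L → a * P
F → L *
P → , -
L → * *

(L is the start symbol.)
GOTO(I, ',') = CLOSURE({ [A → αX.β] : [A → α.Xβ] ∈ I, X = ',' })

Items with dot before ',', with the dot advanced:
  [L → . , F] → [L → , . F]
Closure of the advanced items:
  [L → , . F] has the dot before F: add [F → . L], [F → . L *]
  [F → . L] has the dot before L: add [L → . , F], [L → . a * P], [L → . * *]

GOTO = { [F → . L *], [F → . L], [L → , . F], [L → . * *], [L → . , F], [L → . a * P] }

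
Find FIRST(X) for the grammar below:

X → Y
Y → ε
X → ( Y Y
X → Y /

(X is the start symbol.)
{ '(', '/', ε }

To compute FIRST(X), examine every production with X on the left-hand side, reading each right-hand side left to right until a non-nullable symbol is reached.

FIRST sets of the other non-terminals involved (by the same procedure, iterated to a fixed point):
  FIRST(Y) = { ε }

From X → Y:
  - Y is a non-terminal: add FIRST(Y) \ {ε} = { }
    Y is nullable and nothing follows, so the whole right-hand side can vanish: ε ∈ FIRST(X)
From X → ( Y Y:
  - '(' is a terminal: add '(' and stop
From X → Y /:
  - Y is a non-terminal: add FIRST(Y) \ {ε} = { }
    Y is nullable, so continue to the next symbol
  - '/' is a terminal: add '/' and stop

Collecting: FIRST(X) = { '(', '/', ε }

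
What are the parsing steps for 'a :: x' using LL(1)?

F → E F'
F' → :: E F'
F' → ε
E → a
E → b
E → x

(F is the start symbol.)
LL(1) parsing maintains a stack (initially the start symbol over $) and the input. At each step: if the stack top is a terminal, match it against the current input token; if it is a non-terminal N, replace it with the RHS of M[N, lookahead] (the unique production whose predict set contains the lookahead).

Stack is shown with the top on the left.

Stack      Input     Action
---------------------------
F $        a :: x $  output F → E F'
E F' $     a :: x $  output E → a
a F' $     a :: x $  match 'a'
F' $       :: x $    output F' → :: E F'
:: E F' $  :: x $    match '::'
E F' $     x $       output E → x
x F' $     x $       match 'x'
F' $       $         output F' → ε
$          $         accept

The string is accepted.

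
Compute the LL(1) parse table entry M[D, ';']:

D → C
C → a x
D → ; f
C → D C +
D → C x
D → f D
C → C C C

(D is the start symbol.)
D → C, D → ; f, D → C x

To find M[D, ';'], we find productions for D where ';' is in the predict set (PREDICT(N → α) = (FIRST(α) \ {ε}) ∪ (FOLLOW(N) if α ⇒* ε)).

Relevant sets:
  FIRST(C) = { ';', 'a', 'f' }

D → C: PREDICT = { ';', 'a', 'f' }
  ';' is in predict set, so this production goes in M[D, ';']
D → ; f: PREDICT = { ';' }
  ';' is in predict set, so this production goes in M[D, ';']
D → C x: PREDICT = { ';', 'a', 'f' }
  ';' is in predict set, so this production goes in M[D, ';']
D → f D: PREDICT = { 'f' }

M[D, ';'] = D → C, D → ; f, D → C x  (a multiply-defined cell — the grammar is not LL(1))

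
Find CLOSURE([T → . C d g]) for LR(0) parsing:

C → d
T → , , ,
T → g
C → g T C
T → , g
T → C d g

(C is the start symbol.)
Start with: [T → . C d g]
  [T → . C d g] has the dot before C: add [C → . d], [C → . g T C]
No further items can be added.

CLOSURE = { [C → . d], [C → . g T C], [T → . C d g] }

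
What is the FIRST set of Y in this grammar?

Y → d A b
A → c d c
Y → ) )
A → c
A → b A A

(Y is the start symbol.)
{ ')', 'd' }

To compute FIRST(Y), examine every production with Y on the left-hand side, reading each right-hand side left to right until a non-nullable symbol is reached.

From Y → d A b:
  - d is a terminal: add 'd' and stop
From Y → ) ):
  - ')' is a terminal: add ')' and stop

Collecting: FIRST(Y) = { ')', 'd' }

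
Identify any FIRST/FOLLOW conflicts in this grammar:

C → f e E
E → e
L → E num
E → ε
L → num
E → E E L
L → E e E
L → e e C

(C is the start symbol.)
A FIRST/FOLLOW conflict occurs when a non-terminal N has a nullable alternative N → β (β ⇒* ε) and another alternative N → α with FIRST(α) ∩ FOLLOW(N) ≠ ∅: on such a lookahead the parser cannot decide between expanding α and letting N vanish via β.

Nullable non-terminals: E.
FIRST sets used below: FIRST(E) = { 'e', 'num', ε }, FIRST(L) = { 'e', 'num' }

E: nullable alternative(s) E → ε; FOLLOW(E) = { $, 'e', 'num' }
  E → e: FIRST \ {ε} = { 'e' } — overlaps FOLLOW(E) on { 'e' }: CONFLICT
  E → ε: FIRST \ {ε} = { } — this is the only nullable alternative, skip
  E → E E L: FIRST \ {ε} = { 'e', 'num' } — overlaps FOLLOW(E) on { 'e', 'num' }: CONFLICT

C, L have no nullable alternative, so no FIRST/FOLLOW check is needed there.

So the grammar has 2 FIRST/FOLLOW conflicts (marked CONFLICT above).

Answer: Yes. E → e with FOLLOW(E) on { 'e' }; E → E E L with FOLLOW(E) on { 'e', 'num' }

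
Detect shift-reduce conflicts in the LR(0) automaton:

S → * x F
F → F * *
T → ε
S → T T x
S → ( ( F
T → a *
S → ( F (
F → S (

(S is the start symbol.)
Yes — I0: [T → .] vs [S → . ( ( F]; I1: [T → .] vs [S → . ( ( F]; I4: [T → .] vs [T → . a *]; I9: [T → .] vs [S → . ( ( F]; I10: [S → * x F .] vs [F → F . * *]; I15: [T → .] vs [S → . ( ( F]; I18: [S → ( ( F .] vs [F → F . * *]

Augment with S' → S and build the canonical LR(0) collection (I0 = CLOSURE({[S' → . S]}), then GOTO on every symbol after a dot until no new states appear). It has 19 states:
  I0: { [S → . ( ( F], [S → . ( F (], [S → . * x F], [S → . T T x], [S' → . S], [T → . a *], [T → .] }  — shift, reduce
  I1: { [F → . F * *], [F → . S (], [S → ( . ( F], [S → ( . F (], [S → . ( ( F], [S → . ( F (], [S → . * x F], [S → . T T x], [T → . a *], [T → .] }  — shift, reduce
  I2: { [S → * . x F] }  — shift
  I3: { [S' → S .] }  — accept
  I4: { [S → T . T x], [T → . a *], [T → .] }  — shift, reduce
  I5: { [T → a . *] }  — shift
  I6: { [T → a * .] }  — reduce
  I7: { [S → T T . x] }  — shift
  I8: { [S → T T x .] }  — reduce
  I9: { [F → . F * *], [F → . S (], [S → * x . F], [S → . ( ( F], [S → . ( F (], [S → . * x F], [S → . T T x], [T → . a *], [T → .] }  — shift, reduce
  I10: { [F → F . * *], [S → * x F .] }  — shift, reduce
  I11: { [F → S . (] }  — shift
  I12: { [F → S ( .] }  — reduce
  I13: { [F → F * . *] }  — shift
  I14: { [F → F * * .] }  — reduce
  I15: { [F → . F * *], [F → . S (], [S → ( ( . F], [S → ( . ( F], [S → ( . F (], [S → . ( ( F], [S → . ( F (], [S → . * x F], [S → . T T x], [T → . a *], [T → .] }  — shift, reduce
  I16: { [F → F . * *], [S → ( F . (] }  — shift
  I17: { [S → ( F ( .] }  — reduce
  I18: { [F → F . * *], [S → ( ( F .], [S → ( F . (] }  — shift, reduce

I0 contains reduce item [T → .] and shift items [S → . ( ( F], [S → . ( F (], [S → . * x F], [T → . a *] — shift-reduce conflict.
I1 contains reduce item [T → .] and shift items [S → . ( ( F], [S → ( . ( F], [S → . ( F (], [S → . * x F], [T → . a *] — shift-reduce conflict.
I4 contains reduce item [T → .] and shift item [T → . a *] — shift-reduce conflict.
I9 contains reduce item [T → .] and shift items [S → . ( ( F], [S → . ( F (], [S → . * x F], [T → . a *] — shift-reduce conflict.
I10 contains reduce item [S → * x F .] and shift item [F → F . * *] — shift-reduce conflict.
I15 contains reduce item [T → .] and shift items [S → . ( ( F], [S → ( . ( F], [S → . ( F (], [S → . * x F], [T → . a *] — shift-reduce conflict.
I18 contains reduce item [S → ( ( F .] and shift items [F → F . * *], [S → ( F . (] — shift-reduce conflict.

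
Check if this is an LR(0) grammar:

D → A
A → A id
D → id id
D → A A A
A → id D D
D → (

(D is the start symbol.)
No. Shift-reduce conflict between [D → A .] and [A → A . id]

Augment with D' → D and build the canonical LR(0) collection (I0 = CLOSURE({[D' → . D]}), then GOTO on every symbol after a dot until no new states appear). It has 12 states:
  I0: { [A → . A id], [A → . id D D], [D → . (], [D → . A A A], [D → . A], [D → . id id], [D' → . D] }  — shift
  I1: { [D → ( .] }  — reduce
  I2: { [A → . A id], [A → . id D D], [A → A . id], [D → A . A A], [D → A .] }  — shift, reduce
  I3: { [D' → D .] }  — accept
  I4: { [A → . A id], [A → . id D D], [A → id . D D], [D → . (], [D → . A A A], [D → . A], [D → . id id], [D → id . id] }  — shift
  I5: { [A → . A id], [A → . id D D], [A → id D . D], [D → . (], [D → . A A A], [D → . A], [D → . id id] }  — shift
  I6: { [A → . A id], [A → . id D D], [A → id . D D], [D → . (], [D → . A A A], [D → . A], [D → . id id], [D → id . id], [D → id id .] }  — shift, reduce
  I7: { [A → id D D .] }  — reduce
  I8: { [A → . A id], [A → . id D D], [A → A . id], [D → A A . A] }  — shift
  I9: { [A → . A id], [A → . id D D], [A → A id .], [A → id . D D], [D → . (], [D → . A A A], [D → . A], [D → . id id] }  — shift, reduce
  I10: { [A → A . id], [D → A A A .] }  — shift, reduce
  I11: { [A → A id .] }  — reduce

Conflict in state I2:
  Shift-reduce conflict between [D → A .] and [A → A . id]
So the grammar is NOT LR(0).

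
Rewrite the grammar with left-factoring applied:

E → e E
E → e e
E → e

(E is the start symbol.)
E → e E'
E' → E
E' → e
E' → ε

Left-factoring transforms A → αβ₁ | αβ₂ into A → αA' and A' → β₁ | β₂
(α is the longest common prefix among the alternatives). Repeat until
no nonterminal has two alternatives with a common prefix.

Round 1: E has alternatives sharing prefix 'e'. Introduce E': E → e E'
  Add: E' → E
  Add: E' → e
  Add: E' → ε

No remaining common prefixes — done.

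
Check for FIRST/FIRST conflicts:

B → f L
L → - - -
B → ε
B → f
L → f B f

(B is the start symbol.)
Productions for B:
  B → f L: FIRST = { 'f' }
  B → ε: FIRST = { ε }
  B → f: FIRST = { 'f' }
Productions for L:
  L → - - -: FIRST = { '-' }
  L → f B f: FIRST = { 'f' }

Conflict for B: B → f L and B → f
  Overlap: { 'f' }

Answer: Yes. B → f L / B → f on { 'f' }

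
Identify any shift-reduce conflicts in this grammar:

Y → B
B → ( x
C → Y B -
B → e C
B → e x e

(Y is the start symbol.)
No shift-reduce conflicts

Augment with Y' → Y and build the canonical LR(0) collection (I0 = CLOSURE({[Y' → . Y]}), then GOTO on every symbol after a dot until no new states appear). It has 12 states:
  I0: { [B → . ( x], [B → . e C], [B → . e x e], [Y → . B], [Y' → . Y] }  — shift
  I1: { [B → ( . x] }  — shift
  I2: { [Y → B .] }  — reduce
  I3: { [Y' → Y .] }  — accept
  I4: { [B → . ( x], [B → . e C], [B → . e x e], [B → e . C], [B → e . x e], [C → . Y B -], [Y → . B] }  — shift
  I5: { [B → e C .] }  — reduce
  I6: { [B → . ( x], [B → . e C], [B → . e x e], [C → Y . B -] }  — shift
  I7: { [B → e x . e] }  — shift
  I8: { [B → e x e .] }  — reduce
  I9: { [C → Y B . -] }  — shift
  I10: { [C → Y B - .] }  — reduce
  I11: { [B → ( x .] }  — reduce

No state contains both a complete item and a shift item.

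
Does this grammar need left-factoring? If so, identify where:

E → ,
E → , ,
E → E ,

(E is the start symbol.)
Left-factoring is needed when two productions for the same non-terminal
share a common prefix on the right-hand side.

Productions for E:
  E → ,
  E → , ,
  E → E ,

Found common prefix ',' in productions for E

Answer: Yes, E has productions with common prefix ','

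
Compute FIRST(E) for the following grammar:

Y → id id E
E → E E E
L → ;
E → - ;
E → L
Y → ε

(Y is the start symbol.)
{ '-', ';' }

FIRST sets of the other non-terminals involved (by the same procedure, iterated to a fixed point):
  FIRST(L) = { ';' }

From E → E E E:
  - E is the symbol being defined: contributes nothing new
    E is not nullable, so stop
From E → - ;:
  - '-' is a terminal: add '-' and stop
From E → L:
  - L is a non-terminal: add FIRST(L) \ {ε} = { ';' }
    L is not nullable, so stop

Collecting: FIRST(E) = { '-', ';' }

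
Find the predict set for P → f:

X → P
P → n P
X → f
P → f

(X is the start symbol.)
{ 'f' }

PREDICT(P → f) = (FIRST(RHS) \ {ε}) ∪ (FOLLOW(P) if ε ∈ FIRST(RHS), i.e. RHS ⇒* ε)
FIRST(f) = { 'f' }
ε ∉ FIRST(f), so FOLLOW(P) is not added.
PREDICT(P → f) = { 'f' }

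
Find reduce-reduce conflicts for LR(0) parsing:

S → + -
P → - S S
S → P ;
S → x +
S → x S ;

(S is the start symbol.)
A reduce-reduce conflict occurs when an LR(0) state has two complete items [A → α .] and [B → β .] — both call for a reduction, and with no lookahead the parser cannot choose between them.

Augment with S' → S and build the canonical LR(0) collection (I0 = CLOSURE({[S' → . S]}), then GOTO on every symbol after a dot until no new states appear). It has 13 states:
  I0: { [P → . - S S], [S → . + -], [S → . P ;], [S → . x +], [S → . x S ;], [S' → . S] }  — shift
  I1: { [S → + . -] }  — shift
  I2: { [P → - . S S], [P → . - S S], [S → . + -], [S → . P ;], [S → . x +], [S → . x S ;] }  — shift
  I3: { [S → P . ;] }  — shift
  I4: { [S' → S .] }  — accept
  I5: { [P → . - S S], [S → . + -], [S → . P ;], [S → . x +], [S → . x S ;], [S → x . +], [S → x . S ;] }  — shift
  I6: { [S → + . -], [S → x + .] }  — shift, reduce
  I7: { [S → x S . ;] }  — shift
  I8: { [S → x S ; .] }  — reduce
  I9: { [S → + - .] }  — reduce
  I10: { [S → P ; .] }  — reduce
  I11: { [P → - S . S], [P → . - S S], [S → . + -], [S → . P ;], [S → . x +], [S → . x S ;] }  — shift
  I12: { [P → - S S .] }  — reduce

No state contains more than one complete item.

Answer: No reduce-reduce conflicts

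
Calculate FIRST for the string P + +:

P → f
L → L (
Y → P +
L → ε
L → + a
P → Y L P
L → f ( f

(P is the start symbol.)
{ 'f' }

FIRST sets of the non-terminals involved (from the grammar, by fixed-point iteration):
  FIRST(P) = { 'f' }

To compute FIRST(P + +), process the symbols left to right:
Symbol P is a non-terminal. Add FIRST(P) \ {ε} = { 'f' }
P is not nullable (ε ∉ FIRST(P)), so stop here.
FIRST(P + +) = { 'f' }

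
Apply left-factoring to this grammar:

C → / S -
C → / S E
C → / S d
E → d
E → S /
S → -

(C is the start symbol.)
C → / S C'
C' → -
C' → E
C' → d
E → d
E → S /
S → -

Left-factoring transforms A → αβ₁ | αβ₂ into A → αA' and A' → β₁ | β₂
(α is the longest common prefix among the alternatives). Repeat until
no nonterminal has two alternatives with a common prefix.

Round 1: C has alternatives sharing prefix '/ S'. Introduce C': C → / S C'
  Add: C' → -
  Add: C' → E
  Add: C' → d

No remaining common prefixes — done.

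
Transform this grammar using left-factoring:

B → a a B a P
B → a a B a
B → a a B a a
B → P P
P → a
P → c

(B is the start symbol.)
Left-factoring transforms A → αβ₁ | αβ₂ into A → αA' and A' → β₁ | β₂
(α is the longest common prefix among the alternatives). Repeat until
no nonterminal has two alternatives with a common prefix.

Round 1: B has alternatives sharing prefix 'a a B a'. Introduce B': B → a a B a B'
  Add: B' → P
  Add: B' → ε
  Add: B' → a

No remaining common prefixes — done.

Resulting grammar:
B → a a B a B'
B' → P
B' → ε
B' → a
B → P P
P → a
P → c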